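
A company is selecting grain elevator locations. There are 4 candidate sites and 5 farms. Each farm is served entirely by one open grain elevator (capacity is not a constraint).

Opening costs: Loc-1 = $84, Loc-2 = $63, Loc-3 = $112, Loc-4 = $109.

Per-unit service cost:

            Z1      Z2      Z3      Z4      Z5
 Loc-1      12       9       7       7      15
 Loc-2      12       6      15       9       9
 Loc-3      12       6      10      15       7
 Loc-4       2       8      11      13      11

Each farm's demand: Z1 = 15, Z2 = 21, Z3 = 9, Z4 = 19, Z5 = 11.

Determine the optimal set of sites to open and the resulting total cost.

For any fixed open set, each farm goes to its cheapest open site; total = fixed + service.
{Loc-2, Loc-4}: Z1→Loc-4 2·15=30, Z2→Loc-2 6·21=126, Z3→Loc-4 11·9=99, Z4→Loc-2 9·19=171, Z5→Loc-2 9·11=99. Service 525; fixed 172; total 697.
{Loc-1, Loc-2, Loc-4}: service 451 + fixed 256 = 707
{Loc-1, Loc-4}: Z1→Loc-4 2·15=30, Z2→Loc-4 8·21=168, Z3→Loc-1 7·9=63, Z4→Loc-1 7·19=133, Z5→Loc-4 11·11=121. Service 515; fixed 193; total 708.
{Loc-1, Loc-2, Loc-3, Loc-4}: service 429 + fixed 368 = 797
No other subset beats 697.

Open Loc-2 and Loc-4; minimum total cost 697.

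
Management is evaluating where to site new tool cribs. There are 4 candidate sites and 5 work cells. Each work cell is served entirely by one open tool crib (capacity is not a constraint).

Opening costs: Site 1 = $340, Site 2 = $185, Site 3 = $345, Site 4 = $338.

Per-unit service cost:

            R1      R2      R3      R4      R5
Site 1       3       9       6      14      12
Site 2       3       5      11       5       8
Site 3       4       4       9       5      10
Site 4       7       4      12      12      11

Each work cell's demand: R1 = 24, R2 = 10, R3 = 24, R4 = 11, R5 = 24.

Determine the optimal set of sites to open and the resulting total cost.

Open Site 2 only; minimum total cost 818.

For any fixed open set, each work cell goes to its cheapest open site; total = fixed + service.
{Site 2}: R1→Site 2 3·24=72, R2→Site 2 5·10=50, R3→Site 2 11·24=264, R4→Site 2 5·11=55, R5→Site 2 8·24=192. Service 633; fixed 185; total 818.
{Site 3}: service 647 + fixed 345 = 992
{Site 1, Site 2}: service 513 + fixed 525 = 1038
{Site 1, Site 2, Site 3, Site 4}: R1→Site 1 3·24=72, R2→Site 3 4·10=40, R3→Site 1 6·24=144, R4→Site 2 5·11=55, R5→Site 2 8·24=192. Service 503; fixed 1208; total 1711.
No other subset beats 818.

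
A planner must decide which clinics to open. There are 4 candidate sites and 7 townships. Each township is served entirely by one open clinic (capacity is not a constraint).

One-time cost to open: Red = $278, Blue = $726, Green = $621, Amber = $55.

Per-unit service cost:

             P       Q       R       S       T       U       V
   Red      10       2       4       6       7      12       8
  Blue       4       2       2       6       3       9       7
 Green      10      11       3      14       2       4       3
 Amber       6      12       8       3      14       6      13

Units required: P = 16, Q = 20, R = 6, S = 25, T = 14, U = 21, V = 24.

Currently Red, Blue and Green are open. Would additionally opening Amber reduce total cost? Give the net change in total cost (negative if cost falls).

Current service cost with {Red, Blue, Green}: 450.
Adding Amber: each township re-picks its cheapest; new service cost 375, saving 75.
Extra fixed cost: 55. Net change = 55 − 75 = -20.
(Totals: 2075 → 2055.)

Yes — net change −20 (cost falls by 20).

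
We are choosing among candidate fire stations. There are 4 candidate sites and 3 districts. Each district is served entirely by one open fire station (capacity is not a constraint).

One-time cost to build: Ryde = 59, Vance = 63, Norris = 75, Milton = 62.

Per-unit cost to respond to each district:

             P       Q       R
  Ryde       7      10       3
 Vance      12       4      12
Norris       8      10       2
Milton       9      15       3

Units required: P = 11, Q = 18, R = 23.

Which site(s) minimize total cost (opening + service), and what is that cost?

For any fixed open set, each district goes to its cheapest open site; total = fixed + service.
{Ryde, Vance}: P→Ryde 7·11=77, Q→Vance 4·18=72, R→Ryde 3·23=69. Service 218; fixed 122; total 340.
{Vance, Norris}: service 206 + fixed 138 = 344
{Vance, Milton}: service 240 + fixed 125 = 365
{Ryde, Vance, Norris, Milton}: service 195 + fixed 259 = 454
No other subset beats 340.

Open Ryde and Vance; minimum total cost 340.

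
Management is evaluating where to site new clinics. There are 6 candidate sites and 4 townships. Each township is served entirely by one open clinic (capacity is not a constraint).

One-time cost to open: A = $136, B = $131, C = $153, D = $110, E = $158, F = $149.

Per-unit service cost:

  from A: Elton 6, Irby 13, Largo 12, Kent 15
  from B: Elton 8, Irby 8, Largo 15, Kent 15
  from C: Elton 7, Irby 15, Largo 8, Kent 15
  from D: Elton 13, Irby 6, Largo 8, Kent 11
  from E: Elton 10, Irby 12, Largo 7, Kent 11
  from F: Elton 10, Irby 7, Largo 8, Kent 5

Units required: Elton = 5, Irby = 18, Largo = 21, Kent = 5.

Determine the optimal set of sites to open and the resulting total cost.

Open D only; minimum total cost 506.

For any fixed open set, each township goes to its cheapest open site; total = fixed + service.
{D}: Elton→D 13·5=65, Irby→D 6·18=108, Largo→D 8·21=168, Kent→D 11·5=55. Service 396; fixed 110; total 506.
{F}: Elton→F 10·5=50, Irby→F 7·18=126, Largo→F 8·21=168, Kent→F 5·5=25. Service 369; fixed 149; total 518.
{A, D}: Elton→A 6·5=30, Irby→D 6·18=108, Largo→D 8·21=168, Kent→D 11·5=55. Service 361; fixed 246; total 607.
{A, B, C, D, E, F}: service 310 + fixed 837 = 1147
No other subset beats 506.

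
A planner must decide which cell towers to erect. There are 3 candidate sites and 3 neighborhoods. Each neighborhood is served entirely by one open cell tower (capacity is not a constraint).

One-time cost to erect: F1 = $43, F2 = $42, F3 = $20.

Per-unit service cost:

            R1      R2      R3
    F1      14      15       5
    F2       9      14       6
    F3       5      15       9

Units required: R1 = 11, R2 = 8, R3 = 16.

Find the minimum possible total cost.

Minimum total cost: 318

For any fixed open set, each neighborhood goes to its cheapest open site; total = fixed + service.
{F1, F3}: R1→F3 5·11=55, R2→F1 15·8=120, R3→F1 5·16=80. Service 255; fixed 63; total 318.
{F2, F3}: R1→F3 5·11=55, R2→F2 14·8=112, R3→F2 6·16=96. Service 263; fixed 62; total 325.
{F3}: service 319 + fixed 20 = 339
{F1, F2, F3}: service 247 + fixed 105 = 352
No other subset beats 318.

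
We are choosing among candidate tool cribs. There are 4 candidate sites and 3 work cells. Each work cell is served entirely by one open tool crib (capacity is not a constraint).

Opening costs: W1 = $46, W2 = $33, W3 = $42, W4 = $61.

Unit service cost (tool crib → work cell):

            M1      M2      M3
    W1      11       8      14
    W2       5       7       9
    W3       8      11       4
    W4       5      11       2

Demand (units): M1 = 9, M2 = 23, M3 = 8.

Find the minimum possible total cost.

For any fixed open set, each work cell goes to its cheapest open site; total = fixed + service.
{W2}: M1→W2 5·9=45, M2→W2 7·23=161, M3→W2 9·8=72. Service 278; fixed 33; total 311.
{W2, W3}: M1→W2 5·9=45, M2→W2 7·23=161, M3→W3 4·8=32. Service 238; fixed 75; total 313.
{W2, W4}: service 222 + fixed 94 = 316
{W1, W2, W3, W4}: service 222 + fixed 182 = 404
No other subset beats 311.

Minimum total cost: 311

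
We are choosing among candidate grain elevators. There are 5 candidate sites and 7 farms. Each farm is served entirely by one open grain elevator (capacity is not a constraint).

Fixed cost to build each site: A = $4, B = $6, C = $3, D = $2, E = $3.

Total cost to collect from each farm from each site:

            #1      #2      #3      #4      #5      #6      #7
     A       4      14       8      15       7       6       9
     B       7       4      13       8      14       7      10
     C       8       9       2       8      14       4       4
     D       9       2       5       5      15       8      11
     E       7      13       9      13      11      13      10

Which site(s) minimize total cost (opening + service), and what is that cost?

For any fixed open set, each farm goes to its cheapest open site; total = fixed + service.
{A, C, D}: #1→A 4, #2→D 2, #3→C 2, #4→D 5, #5→A 7, #6→C 4, #7→C 4. Service 28; fixed 9; total 37.
{A, C, D, E}: service 28 + fixed 12 = 40
{A, B, C, D}: service 28 + fixed 15 = 43
{A, B, C, D, E}: service 28 + fixed 18 = 46
No other subset beats 37.

Open A, C and D; minimum total cost 37.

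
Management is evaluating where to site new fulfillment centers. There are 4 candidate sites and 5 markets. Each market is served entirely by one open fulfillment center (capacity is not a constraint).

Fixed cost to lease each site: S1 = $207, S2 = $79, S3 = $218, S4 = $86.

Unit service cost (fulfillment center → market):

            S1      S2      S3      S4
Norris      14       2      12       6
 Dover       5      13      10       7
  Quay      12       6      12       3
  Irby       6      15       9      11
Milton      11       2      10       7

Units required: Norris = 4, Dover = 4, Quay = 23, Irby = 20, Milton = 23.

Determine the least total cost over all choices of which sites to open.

For any fixed open set, each market goes to its cheapest open site; total = fixed + service.
{S2, S4}: Norris→S2 2·4=8, Dover→S4 7·4=28, Quay→S4 3·23=69, Irby→S4 11·20=220, Milton→S2 2·23=46. Service 371; fixed 165; total 536.
{S4}: service 502 + fixed 86 = 588
{S1, S2}: service 332 + fixed 286 = 618
{S1, S2, S3, S4}: Norris→S2 2·4=8, Dover→S1 5·4=20, Quay→S4 3·23=69, Irby→S1 6·20=120, Milton→S2 2·23=46. Service 263; fixed 590; total 853.
(All 15 nonempty subsets were checked; S2 and S4 is lowest.)

Minimum total cost: 536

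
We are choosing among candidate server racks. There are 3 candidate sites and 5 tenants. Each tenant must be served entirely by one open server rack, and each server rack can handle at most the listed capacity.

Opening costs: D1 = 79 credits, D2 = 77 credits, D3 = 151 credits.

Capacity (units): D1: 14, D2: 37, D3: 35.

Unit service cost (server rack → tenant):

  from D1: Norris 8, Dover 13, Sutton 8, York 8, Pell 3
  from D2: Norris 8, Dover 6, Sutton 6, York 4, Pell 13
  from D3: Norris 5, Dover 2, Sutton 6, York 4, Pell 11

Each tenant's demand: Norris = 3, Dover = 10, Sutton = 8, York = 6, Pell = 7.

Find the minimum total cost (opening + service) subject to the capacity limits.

Minimum total cost: 324

Open {D2}: Norris→D2 8·3=24, Dover→D2 6·10=60, Sutton→D2 6·8=48, York→D2 4·6=24, Pell→D2 13·7=91.
Loads: D2 carries 34/37. Service 247; fixed 77; total 324.
Next best feasible plan costs 333.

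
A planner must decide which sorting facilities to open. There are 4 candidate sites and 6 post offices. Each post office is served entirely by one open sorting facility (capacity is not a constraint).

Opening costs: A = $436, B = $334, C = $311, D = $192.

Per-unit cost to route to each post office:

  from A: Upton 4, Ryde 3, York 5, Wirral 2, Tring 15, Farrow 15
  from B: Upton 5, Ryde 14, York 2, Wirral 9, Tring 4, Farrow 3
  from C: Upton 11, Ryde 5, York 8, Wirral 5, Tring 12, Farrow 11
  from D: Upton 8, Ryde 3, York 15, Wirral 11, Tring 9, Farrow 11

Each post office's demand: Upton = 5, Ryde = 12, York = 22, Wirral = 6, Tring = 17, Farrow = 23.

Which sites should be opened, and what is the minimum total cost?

For any fixed open set, each post office goes to its cheapest open site; total = fixed + service.
{B}: Upton→B 5·5=25, Ryde→B 14·12=168, York→B 2·22=44, Wirral→B 9·6=54, Tring→B 4·17=68, Farrow→B 3·23=69. Service 428; fixed 334; total 762.
{B, D}: service 296 + fixed 526 = 822
{B, C}: service 296 + fixed 645 = 941
{A, B, C, D}: service 249 + fixed 1273 = 1522
(All 15 nonempty subsets were checked; B only is lowest.)

Open B only; minimum total cost 762.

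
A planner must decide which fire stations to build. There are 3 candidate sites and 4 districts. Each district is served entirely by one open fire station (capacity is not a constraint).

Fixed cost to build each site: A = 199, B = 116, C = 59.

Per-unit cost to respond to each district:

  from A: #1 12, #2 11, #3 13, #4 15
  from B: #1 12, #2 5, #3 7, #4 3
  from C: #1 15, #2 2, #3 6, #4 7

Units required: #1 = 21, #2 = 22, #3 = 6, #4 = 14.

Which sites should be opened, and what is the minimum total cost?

For any fixed open set, each district goes to its cheapest open site; total = fixed + service.
{B, C}: #1→B 12·21=252, #2→C 2·22=44, #3→C 6·6=36, #4→B 3·14=42. Service 374; fixed 175; total 549.
{C}: service 493 + fixed 59 = 552
{B}: service 446 + fixed 116 = 562
{A, B, C}: service 374 + fixed 374 = 748
(All 7 nonempty subsets were checked; B and C is lowest.)

Open B and C; minimum total cost 549.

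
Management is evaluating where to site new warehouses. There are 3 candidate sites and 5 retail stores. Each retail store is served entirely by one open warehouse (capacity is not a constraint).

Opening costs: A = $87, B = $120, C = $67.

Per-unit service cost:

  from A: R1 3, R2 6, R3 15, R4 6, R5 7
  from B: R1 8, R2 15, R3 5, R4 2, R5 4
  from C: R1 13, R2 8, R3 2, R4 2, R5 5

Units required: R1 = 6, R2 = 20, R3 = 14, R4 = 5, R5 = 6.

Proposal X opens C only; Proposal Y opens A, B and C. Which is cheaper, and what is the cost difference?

Proposal X is cheaper by 101.

Proposal X: {C}: R1→C 13·6=78, R2→C 8·20=160, R3→C 2·14=28, R4→C 2·5=10, R5→C 5·6=30. Service 306; fixed 67; total 373.
Proposal Y: {A, B, C}: R1→A 3·6=18, R2→A 6·20=120, R3→C 2·14=28, R4→B 2·5=10, R5→B 4·6=24. Service 200; fixed 274; total 474.
Difference: |373 − 474| = 101.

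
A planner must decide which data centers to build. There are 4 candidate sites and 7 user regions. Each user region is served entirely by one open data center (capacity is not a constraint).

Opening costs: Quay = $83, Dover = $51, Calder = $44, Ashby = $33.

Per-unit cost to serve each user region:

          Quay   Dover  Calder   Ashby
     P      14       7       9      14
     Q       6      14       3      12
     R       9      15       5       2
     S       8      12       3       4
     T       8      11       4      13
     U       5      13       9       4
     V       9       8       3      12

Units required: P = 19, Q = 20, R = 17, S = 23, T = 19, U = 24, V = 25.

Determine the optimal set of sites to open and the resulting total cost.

For any fixed open set, each user region goes to its cheapest open site; total = fixed + service.
{Calder, Ashby}: P→Calder 9·19=171, Q→Calder 3·20=60, R→Ashby 2·17=34, S→Calder 3·23=69, T→Calder 4·19=76, U→Ashby 4·24=96, V→Calder 3·25=75. Service 581; fixed 77; total 658.
{Dover, Calder, Ashby}: P→Dover 7·19=133, Q→Calder 3·20=60, R→Ashby 2·17=34, S→Calder 3·23=69, T→Calder 4·19=76, U→Ashby 4·24=96, V→Calder 3·25=75. Service 543; fixed 128; total 671.
{Quay, Calder, Ashby}: service 581 + fixed 160 = 741
{Quay, Dover, Calder, Ashby}: service 543 + fixed 211 = 754
No other subset beats 658.

Open Calder and Ashby; minimum total cost 658.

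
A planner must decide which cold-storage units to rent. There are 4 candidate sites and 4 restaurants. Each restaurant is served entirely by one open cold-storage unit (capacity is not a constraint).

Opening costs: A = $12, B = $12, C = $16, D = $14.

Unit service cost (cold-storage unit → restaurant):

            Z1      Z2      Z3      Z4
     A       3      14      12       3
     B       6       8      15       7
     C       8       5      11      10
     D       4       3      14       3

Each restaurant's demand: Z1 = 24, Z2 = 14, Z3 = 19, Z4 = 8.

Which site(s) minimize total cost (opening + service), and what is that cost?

Open A, C and D; minimum total cost 389.

For any fixed open set, each restaurant goes to its cheapest open site; total = fixed + service.
{A, C, D}: Z1→A 3·24=72, Z2→D 3·14=42, Z3→C 11·19=209, Z4→A 3·8=24. Service 347; fixed 42; total 389.
{A, D}: service 366 + fixed 26 = 392
{A, B, C, D}: Z1→A 3·24=72, Z2→D 3·14=42, Z3→C 11·19=209, Z4→A 3·8=24. Service 347; fixed 54; total 401.
{A}: Z1→A 3·24=72, Z2→A 14·14=196, Z3→A 12·19=228, Z4→A 3·8=24. Service 520; fixed 12; total 532.
No other subset beats 389.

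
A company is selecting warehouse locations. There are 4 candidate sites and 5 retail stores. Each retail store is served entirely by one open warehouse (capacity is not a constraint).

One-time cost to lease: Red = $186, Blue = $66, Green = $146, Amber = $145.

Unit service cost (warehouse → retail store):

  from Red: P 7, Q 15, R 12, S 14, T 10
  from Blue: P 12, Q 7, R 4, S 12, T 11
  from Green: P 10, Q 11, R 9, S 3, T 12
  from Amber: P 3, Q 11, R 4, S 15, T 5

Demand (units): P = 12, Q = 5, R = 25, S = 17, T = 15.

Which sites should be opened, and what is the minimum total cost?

For any fixed open set, each retail store goes to its cheapest open site; total = fixed + service.
{Green, Amber}: P→Amber 3·12=36, Q→Green 11·5=55, R→Amber 4·25=100, S→Green 3·17=51, T→Amber 5·15=75. Service 317; fixed 291; total 608.
{Blue, Green, Amber}: service 297 + fixed 357 = 654
{Blue, Amber}: service 450 + fixed 211 = 661
{Red, Blue, Green, Amber}: service 297 + fixed 543 = 840
(All 15 nonempty subsets were checked; Green and Amber is lowest.)

Open Green and Amber; minimum total cost 608.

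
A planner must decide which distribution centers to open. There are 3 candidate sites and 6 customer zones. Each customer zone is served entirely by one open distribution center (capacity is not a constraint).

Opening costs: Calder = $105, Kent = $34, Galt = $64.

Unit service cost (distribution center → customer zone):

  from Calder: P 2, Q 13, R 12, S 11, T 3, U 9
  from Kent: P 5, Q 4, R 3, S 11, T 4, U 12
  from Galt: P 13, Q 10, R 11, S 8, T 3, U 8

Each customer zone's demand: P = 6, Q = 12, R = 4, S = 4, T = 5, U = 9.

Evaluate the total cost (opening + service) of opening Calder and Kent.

Total cost: 351

Each customer zone is assigned to its cheapest site among the open ones.
{Calder, Kent}: P→Calder 2·6=12, Q→Kent 4·12=48, R→Kent 3·4=12, S→Calder 11·4=44, T→Calder 3·5=15, U→Calder 9·9=81. Service 212; fixed 139; total 351.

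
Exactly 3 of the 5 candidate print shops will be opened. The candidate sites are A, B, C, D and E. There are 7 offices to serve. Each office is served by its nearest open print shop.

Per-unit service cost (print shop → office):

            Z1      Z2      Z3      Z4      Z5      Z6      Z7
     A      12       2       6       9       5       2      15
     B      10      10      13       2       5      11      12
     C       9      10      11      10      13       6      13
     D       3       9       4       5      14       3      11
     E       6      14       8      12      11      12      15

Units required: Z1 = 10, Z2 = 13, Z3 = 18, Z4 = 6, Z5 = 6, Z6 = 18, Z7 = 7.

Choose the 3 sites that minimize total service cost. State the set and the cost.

Choose A, B and D; total service cost 283.

With exactly 3 open, each office uses its cheapest among the chosen.
{A, B, D}: Z1→D 3·10=30, Z2→A 2·13=26, Z3→D 4·18=72, Z4→B 2·6=12, Z5→A 5·6=30, Z6→A 2·18=36, Z7→D 11·7=77. Service cost 283.
{A, C, D}: service cost 301
{A, D, E}: service cost 301
Among all 10 size-3 choices, {A, B, D} is lowest.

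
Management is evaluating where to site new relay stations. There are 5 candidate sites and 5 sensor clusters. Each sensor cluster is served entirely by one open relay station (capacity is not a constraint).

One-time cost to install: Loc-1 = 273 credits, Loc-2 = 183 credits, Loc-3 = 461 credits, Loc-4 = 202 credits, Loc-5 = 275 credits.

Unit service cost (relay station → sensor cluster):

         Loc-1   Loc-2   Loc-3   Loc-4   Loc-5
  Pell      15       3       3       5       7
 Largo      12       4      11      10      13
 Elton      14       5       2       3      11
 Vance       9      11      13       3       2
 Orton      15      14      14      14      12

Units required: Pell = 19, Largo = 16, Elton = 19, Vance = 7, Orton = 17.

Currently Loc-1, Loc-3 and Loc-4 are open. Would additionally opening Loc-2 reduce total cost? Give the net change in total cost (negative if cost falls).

Current service cost with {Loc-1, Loc-3, Loc-4}: 514.
Adding Loc-2: each sensor cluster re-picks its cheapest; new service cost 418, saving 96.
Extra fixed cost: 183. Net change = 183 − 96 = 87.
(Totals: 1450 → 1537.)

No — net change +87 (cost rises by 87).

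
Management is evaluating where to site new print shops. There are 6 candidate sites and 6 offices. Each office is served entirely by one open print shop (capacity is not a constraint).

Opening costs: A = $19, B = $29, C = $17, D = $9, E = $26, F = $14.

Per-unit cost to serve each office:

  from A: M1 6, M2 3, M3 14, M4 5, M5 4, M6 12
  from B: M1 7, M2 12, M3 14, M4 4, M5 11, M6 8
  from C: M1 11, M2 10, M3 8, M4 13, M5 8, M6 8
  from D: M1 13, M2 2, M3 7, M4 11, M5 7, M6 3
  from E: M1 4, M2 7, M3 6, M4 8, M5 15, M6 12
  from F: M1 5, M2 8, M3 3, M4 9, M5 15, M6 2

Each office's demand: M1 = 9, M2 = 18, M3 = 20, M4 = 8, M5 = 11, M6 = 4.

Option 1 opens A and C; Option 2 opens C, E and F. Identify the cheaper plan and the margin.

Option 1 is cheaper by 19.

Option 1: {A, C}: M1→A 6·9=54, M2→A 3·18=54, M3→C 8·20=160, M4→A 5·8=40, M5→A 4·11=44, M6→C 8·4=32. Service 384; fixed 36; total 420.
Option 2: {C, E, F}: M1→E 4·9=36, M2→E 7·18=126, M3→F 3·20=60, M4→E 8·8=64, M5→C 8·11=88, M6→F 2·4=8. Service 382; fixed 57; total 439.
Difference: |420 − 439| = 19.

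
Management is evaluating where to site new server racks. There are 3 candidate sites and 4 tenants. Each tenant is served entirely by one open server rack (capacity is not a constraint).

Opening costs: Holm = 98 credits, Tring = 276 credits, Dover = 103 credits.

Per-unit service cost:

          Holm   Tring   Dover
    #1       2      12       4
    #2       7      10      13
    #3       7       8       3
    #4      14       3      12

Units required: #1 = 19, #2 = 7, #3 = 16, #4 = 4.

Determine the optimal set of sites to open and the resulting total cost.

Open Holm only; minimum total cost 353.

For any fixed open set, each tenant goes to its cheapest open site; total = fixed + service.
{Holm}: #1→Holm 2·19=38, #2→Holm 7·7=49, #3→Holm 7·16=112, #4→Holm 14·4=56. Service 255; fixed 98; total 353.
{Dover}: service 263 + fixed 103 = 366
{Holm, Dover}: service 183 + fixed 201 = 384
{Holm, Tring, Dover}: service 147 + fixed 477 = 624
No other subset beats 353.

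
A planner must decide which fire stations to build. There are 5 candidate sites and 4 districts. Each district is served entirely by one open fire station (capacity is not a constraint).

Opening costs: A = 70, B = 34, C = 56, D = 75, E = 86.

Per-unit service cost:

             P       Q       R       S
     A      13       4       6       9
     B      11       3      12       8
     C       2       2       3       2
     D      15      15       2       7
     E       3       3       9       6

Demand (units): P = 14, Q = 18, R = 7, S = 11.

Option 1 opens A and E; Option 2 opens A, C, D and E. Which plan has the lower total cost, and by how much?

Option 1: {A, E}: P→E 3·14=42, Q→E 3·18=54, R→A 6·7=42, S→E 6·11=66. Service 204; fixed 156; total 360.
Option 2: {A, C, D, E}: P→C 2·14=28, Q→C 2·18=36, R→D 2·7=14, S→C 2·11=22. Service 100; fixed 287; total 387.
Difference: |360 − 387| = 27.

Option 1 is cheaper by 27.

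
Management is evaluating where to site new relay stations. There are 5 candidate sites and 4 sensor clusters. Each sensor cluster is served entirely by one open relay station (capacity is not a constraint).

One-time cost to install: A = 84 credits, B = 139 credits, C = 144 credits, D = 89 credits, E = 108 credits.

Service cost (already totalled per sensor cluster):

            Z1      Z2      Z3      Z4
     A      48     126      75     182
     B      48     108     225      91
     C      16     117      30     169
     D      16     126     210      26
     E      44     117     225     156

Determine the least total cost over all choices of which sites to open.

For any fixed open set, each sensor cluster goes to its cheapest open site; total = fixed + service.
{A, D}: Z1→D 16, Z2→A 126, Z3→A 75, Z4→D 26. Service 243; fixed 173; total 416.
{C, D}: Z1→C 16, Z2→C 117, Z3→C 30, Z4→D 26. Service 189; fixed 233; total 422.
{D}: service 378 + fixed 89 = 467
{A, B, C, D, E}: Z1→C 16, Z2→B 108, Z3→C 30, Z4→D 26. Service 180; fixed 564; total 744.
No other subset beats 416.

Minimum total cost: 416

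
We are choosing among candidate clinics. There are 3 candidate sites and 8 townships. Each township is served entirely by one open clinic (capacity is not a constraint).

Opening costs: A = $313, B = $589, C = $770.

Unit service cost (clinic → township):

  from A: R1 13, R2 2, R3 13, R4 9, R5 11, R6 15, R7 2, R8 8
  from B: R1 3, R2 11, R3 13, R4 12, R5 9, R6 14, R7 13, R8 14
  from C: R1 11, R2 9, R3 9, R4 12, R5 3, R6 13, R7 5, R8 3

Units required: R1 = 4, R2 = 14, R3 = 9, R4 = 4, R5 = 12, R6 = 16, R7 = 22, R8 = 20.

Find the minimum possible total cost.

Minimum total cost: 1122

For any fixed open set, each township goes to its cheapest open site; total = fixed + service.
{A}: R1→A 13·4=52, R2→A 2·14=28, R3→A 13·9=117, R4→A 9·4=36, R5→A 11·12=132, R6→A 15·16=240, R7→A 2·22=44, R8→A 8·20=160. Service 809; fixed 313; total 1122.
{C}: service 713 + fixed 770 = 1483
{A, C}: service 537 + fixed 1083 = 1620
{A, B, C}: service 505 + fixed 1672 = 2177
No other subset beats 1122.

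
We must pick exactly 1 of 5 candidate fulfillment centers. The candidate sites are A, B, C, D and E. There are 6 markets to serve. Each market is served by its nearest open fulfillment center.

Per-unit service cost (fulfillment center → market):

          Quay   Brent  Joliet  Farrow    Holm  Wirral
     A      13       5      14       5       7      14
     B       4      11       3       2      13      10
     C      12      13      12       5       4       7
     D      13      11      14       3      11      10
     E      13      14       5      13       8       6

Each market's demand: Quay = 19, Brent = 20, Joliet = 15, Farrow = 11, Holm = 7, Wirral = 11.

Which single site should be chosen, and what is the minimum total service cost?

Choose B only; total service cost 564.

With exactly 1 open, each market uses its cheapest among the chosen.
{B}: Quay→B 4·19=76, Brent→B 11·20=220, Joliet→B 3·15=45, Farrow→B 2·11=22, Holm→B 13·7=91, Wirral→B 10·11=110. Service cost 564.
{A}: service cost 815
{C}: service cost 828
Among all 5 size-1 choices, {B} is lowest.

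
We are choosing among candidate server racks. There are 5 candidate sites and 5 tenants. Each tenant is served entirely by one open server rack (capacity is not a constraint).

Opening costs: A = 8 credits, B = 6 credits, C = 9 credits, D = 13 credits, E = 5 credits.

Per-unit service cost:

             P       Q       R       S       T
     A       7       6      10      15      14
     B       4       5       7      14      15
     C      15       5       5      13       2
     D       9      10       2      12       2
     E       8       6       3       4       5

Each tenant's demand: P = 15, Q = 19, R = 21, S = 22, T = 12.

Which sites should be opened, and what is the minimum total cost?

For any fixed open set, each tenant goes to its cheapest open site; total = fixed + service.
{B, D, E}: P→B 4·15=60, Q→B 5·19=95, R→D 2·21=42, S→E 4·22=88, T→D 2·12=24. Service 309; fixed 24; total 333.
{A, B, D, E}: P→B 4·15=60, Q→B 5·19=95, R→D 2·21=42, S→E 4·22=88, T→D 2·12=24. Service 309; fixed 32; total 341.
{B, C, D, E}: service 309 + fixed 33 = 342
{A, B, C, D, E}: service 309 + fixed 41 = 350
No other subset beats 333.

Open B, D and E; minimum total cost 333.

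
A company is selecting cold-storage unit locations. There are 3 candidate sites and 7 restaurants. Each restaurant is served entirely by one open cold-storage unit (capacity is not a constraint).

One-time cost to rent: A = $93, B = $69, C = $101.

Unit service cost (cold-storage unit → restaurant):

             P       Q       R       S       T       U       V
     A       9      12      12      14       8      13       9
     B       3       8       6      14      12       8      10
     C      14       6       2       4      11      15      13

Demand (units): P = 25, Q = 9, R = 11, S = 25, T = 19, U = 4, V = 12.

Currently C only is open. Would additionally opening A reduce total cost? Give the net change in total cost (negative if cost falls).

Current service cost with {C}: 951.
Adding A: each restaurant re-picks its cheapest; new service cost 713, saving 238.
Extra fixed cost: 93. Net change = 93 − 238 = -145.
(Totals: 1052 → 907.)

Yes — net change −145 (cost falls by 145).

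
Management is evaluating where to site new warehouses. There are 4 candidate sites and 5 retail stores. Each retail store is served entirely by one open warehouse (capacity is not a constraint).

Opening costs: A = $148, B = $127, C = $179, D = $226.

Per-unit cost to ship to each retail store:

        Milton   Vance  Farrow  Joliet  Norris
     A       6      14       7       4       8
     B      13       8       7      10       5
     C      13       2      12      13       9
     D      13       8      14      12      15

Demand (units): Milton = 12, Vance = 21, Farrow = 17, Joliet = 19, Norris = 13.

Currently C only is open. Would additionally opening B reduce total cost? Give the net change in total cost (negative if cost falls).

Current service cost with {C}: 766.
Adding B: each retail store re-picks its cheapest; new service cost 572, saving 194.
Extra fixed cost: 127. Net change = 127 − 194 = -67.
(Totals: 945 → 878.)

Yes — net change −67 (cost falls by 67).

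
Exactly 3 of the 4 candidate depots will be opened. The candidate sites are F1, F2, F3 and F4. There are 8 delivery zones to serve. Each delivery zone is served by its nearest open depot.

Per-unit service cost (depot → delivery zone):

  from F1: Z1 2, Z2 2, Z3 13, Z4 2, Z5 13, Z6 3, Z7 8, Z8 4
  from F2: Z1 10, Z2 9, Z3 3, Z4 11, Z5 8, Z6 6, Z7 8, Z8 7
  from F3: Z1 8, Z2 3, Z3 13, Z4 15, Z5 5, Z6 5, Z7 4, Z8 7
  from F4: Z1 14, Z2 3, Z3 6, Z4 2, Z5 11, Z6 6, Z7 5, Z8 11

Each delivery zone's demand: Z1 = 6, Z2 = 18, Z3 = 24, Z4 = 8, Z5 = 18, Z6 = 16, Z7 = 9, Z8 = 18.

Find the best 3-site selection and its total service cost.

Choose F1, F2 and F3; total service cost 382.

With exactly 3 open, each delivery zone uses its cheapest among the chosen.
{F1, F2, F3}: Z1→F1 2·6=12, Z2→F1 2·18=36, Z3→F2 3·24=72, Z4→F1 2·8=16, Z5→F3 5·18=90, Z6→F1 3·16=48, Z7→F3 4·9=36, Z8→F1 4·18=72. Service cost 382.
{F1, F2, F4}: service cost 445
{F1, F3, F4}: service cost 454
Among all 4 size-3 choices, {F1, F2, F3} is lowest.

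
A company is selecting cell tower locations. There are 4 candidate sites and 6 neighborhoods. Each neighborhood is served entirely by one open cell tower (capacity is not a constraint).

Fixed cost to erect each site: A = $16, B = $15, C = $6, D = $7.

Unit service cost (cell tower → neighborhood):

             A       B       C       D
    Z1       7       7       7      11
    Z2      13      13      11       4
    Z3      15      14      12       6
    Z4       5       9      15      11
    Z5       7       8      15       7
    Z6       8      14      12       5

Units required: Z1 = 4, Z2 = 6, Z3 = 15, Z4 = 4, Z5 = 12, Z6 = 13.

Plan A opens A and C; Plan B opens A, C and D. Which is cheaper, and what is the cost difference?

Plan A: {A, C}: Z1→A 7·4=28, Z2→C 11·6=66, Z3→C 12·15=180, Z4→A 5·4=20, Z5→A 7·12=84, Z6→A 8·13=104. Service 482; fixed 22; total 504.
Plan B: {A, C, D}: Z1→A 7·4=28, Z2→D 4·6=24, Z3→D 6·15=90, Z4→A 5·4=20, Z5→A 7·12=84, Z6→D 5·13=65. Service 311; fixed 29; total 340.
Difference: |504 − 340| = 164.

Plan B is cheaper by 164.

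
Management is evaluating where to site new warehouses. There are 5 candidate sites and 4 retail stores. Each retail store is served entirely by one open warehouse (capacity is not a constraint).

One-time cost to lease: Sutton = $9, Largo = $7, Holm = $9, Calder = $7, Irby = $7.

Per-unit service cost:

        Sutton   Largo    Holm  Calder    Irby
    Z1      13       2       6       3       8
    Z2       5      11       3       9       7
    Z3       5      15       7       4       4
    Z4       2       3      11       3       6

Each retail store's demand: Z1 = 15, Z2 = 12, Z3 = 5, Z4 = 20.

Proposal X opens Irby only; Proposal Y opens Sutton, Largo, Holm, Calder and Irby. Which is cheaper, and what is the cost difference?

Proposal X: {Irby}: Z1→Irby 8·15=120, Z2→Irby 7·12=84, Z3→Irby 4·5=20, Z4→Irby 6·20=120. Service 344; fixed 7; total 351.
Proposal Y: {Sutton, Largo, Holm, Calder, Irby}: Z1→Largo 2·15=30, Z2→Holm 3·12=36, Z3→Calder 4·5=20, Z4→Sutton 2·20=40. Service 126; fixed 39; total 165.
Difference: |351 − 165| = 186.

Proposal Y is cheaper by 186.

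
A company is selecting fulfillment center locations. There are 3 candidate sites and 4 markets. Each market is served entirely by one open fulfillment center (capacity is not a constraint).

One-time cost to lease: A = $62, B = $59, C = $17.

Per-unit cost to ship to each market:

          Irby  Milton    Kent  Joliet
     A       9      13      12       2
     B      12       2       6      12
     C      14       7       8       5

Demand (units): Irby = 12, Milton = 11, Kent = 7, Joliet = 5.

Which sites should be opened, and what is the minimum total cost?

For any fixed open set, each market goes to its cheapest open site; total = fixed + service.
{A, B}: Irby→A 9·12=108, Milton→B 2·11=22, Kent→B 6·7=42, Joliet→A 2·5=10. Service 182; fixed 121; total 303.
{B, C}: Irby→B 12·12=144, Milton→B 2·11=22, Kent→B 6·7=42, Joliet→C 5·5=25. Service 233; fixed 76; total 309.
{A, B, C}: service 182 + fixed 138 = 320
{C}: Irby→C 14·12=168, Milton→C 7·11=77, Kent→C 8·7=56, Joliet→C 5·5=25. Service 326; fixed 17; total 343.
(All 7 nonempty subsets were checked; A and B is lowest.)

Open A and B; minimum total cost 303.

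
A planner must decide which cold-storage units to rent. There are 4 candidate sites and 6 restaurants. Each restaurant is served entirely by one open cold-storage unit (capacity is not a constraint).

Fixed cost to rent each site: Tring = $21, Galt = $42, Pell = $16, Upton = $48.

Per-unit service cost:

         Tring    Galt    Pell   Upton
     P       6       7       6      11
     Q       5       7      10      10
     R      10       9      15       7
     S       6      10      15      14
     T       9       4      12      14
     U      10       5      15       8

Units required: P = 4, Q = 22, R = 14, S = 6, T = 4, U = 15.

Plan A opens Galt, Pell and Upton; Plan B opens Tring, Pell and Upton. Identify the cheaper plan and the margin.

Plan A: {Galt, Pell, Upton}: P→Pell 6·4=24, Q→Galt 7·22=154, R→Upton 7·14=98, S→Galt 10·6=60, T→Galt 4·4=16, U→Galt 5·15=75. Service 427; fixed 106; total 533.
Plan B: {Tring, Pell, Upton}: P→Tring 6·4=24, Q→Tring 5·22=110, R→Upton 7·14=98, S→Tring 6·6=36, T→Tring 9·4=36, U→Upton 8·15=120. Service 424; fixed 85; total 509.
Difference: |533 − 509| = 24.

Plan B is cheaper by 24.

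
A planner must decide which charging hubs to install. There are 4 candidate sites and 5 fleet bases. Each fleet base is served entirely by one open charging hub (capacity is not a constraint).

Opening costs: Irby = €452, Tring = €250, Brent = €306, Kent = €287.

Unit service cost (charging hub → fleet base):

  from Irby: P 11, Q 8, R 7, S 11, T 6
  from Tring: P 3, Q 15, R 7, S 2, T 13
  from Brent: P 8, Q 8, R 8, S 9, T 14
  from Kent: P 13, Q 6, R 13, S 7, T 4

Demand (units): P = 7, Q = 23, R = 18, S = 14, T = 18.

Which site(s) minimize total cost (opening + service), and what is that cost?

Open Kent only; minimum total cost 920.

For any fixed open set, each fleet base goes to its cheapest open site; total = fixed + service.
{Kent}: P→Kent 13·7=91, Q→Kent 6·23=138, R→Kent 13·18=234, S→Kent 7·14=98, T→Kent 4·18=72. Service 633; fixed 287; total 920.
{Tring, Kent}: service 385 + fixed 537 = 922
{Tring}: service 754 + fixed 250 = 1004
{Irby, Tring, Brent, Kent}: service 385 + fixed 1295 = 1680
No other subset beats 920.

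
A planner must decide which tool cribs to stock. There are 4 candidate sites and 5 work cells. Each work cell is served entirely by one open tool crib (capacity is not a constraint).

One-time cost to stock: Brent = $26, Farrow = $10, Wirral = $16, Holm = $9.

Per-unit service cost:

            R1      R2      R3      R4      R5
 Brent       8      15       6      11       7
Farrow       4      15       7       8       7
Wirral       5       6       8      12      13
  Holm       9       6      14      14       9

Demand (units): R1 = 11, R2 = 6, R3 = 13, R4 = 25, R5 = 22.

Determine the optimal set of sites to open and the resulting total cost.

For any fixed open set, each work cell goes to its cheapest open site; total = fixed + service.
{Farrow, Holm}: R1→Farrow 4·11=44, R2→Holm 6·6=36, R3→Farrow 7·13=91, R4→Farrow 8·25=200, R5→Farrow 7·22=154. Service 525; fixed 19; total 544.
{Farrow, Wirral}: service 525 + fixed 26 = 551
{Brent, Farrow, Holm}: R1→Farrow 4·11=44, R2→Holm 6·6=36, R3→Brent 6·13=78, R4→Farrow 8·25=200, R5→Brent 7·22=154. Service 512; fixed 45; total 557.
{Brent, Farrow, Wirral, Holm}: service 512 + fixed 61 = 573
No other subset beats 544.

Open Farrow and Holm; minimum total cost 544.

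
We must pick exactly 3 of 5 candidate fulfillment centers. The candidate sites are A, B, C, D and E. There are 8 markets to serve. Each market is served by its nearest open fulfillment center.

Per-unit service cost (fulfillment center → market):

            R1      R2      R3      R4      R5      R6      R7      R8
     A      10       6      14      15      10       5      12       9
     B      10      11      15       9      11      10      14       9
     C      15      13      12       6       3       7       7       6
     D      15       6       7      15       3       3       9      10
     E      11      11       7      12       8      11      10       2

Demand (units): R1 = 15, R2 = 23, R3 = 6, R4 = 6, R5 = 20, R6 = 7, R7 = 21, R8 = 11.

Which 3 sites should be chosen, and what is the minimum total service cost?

With exactly 3 open, each market uses its cheapest among the chosen.
{A, C, E}: R1→A 10·15=150, R2→A 6·23=138, R3→E 7·6=42, R4→C 6·6=36, R5→C 3·20=60, R6→A 5·7=35, R7→C 7·21=147, R8→E 2·11=22. Service cost 630.
{C, D, E}: service cost 631
{A, C, D}: service cost 660
Among all 10 size-3 choices, {A, C, E} is lowest.

Choose A, C and E; total service cost 630.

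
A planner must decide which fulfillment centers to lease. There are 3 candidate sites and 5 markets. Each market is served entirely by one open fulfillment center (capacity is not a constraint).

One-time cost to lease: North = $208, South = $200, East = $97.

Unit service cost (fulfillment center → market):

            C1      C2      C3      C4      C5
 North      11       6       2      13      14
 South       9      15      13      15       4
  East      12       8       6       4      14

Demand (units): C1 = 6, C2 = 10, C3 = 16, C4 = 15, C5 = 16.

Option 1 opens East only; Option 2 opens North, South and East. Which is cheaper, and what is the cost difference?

Option 1: {East}: C1→East 12·6=72, C2→East 8·10=80, C3→East 6·16=96, C4→East 4·15=60, C5→East 14·16=224. Service 532; fixed 97; total 629.
Option 2: {North, South, East}: C1→South 9·6=54, C2→North 6·10=60, C3→North 2·16=32, C4→East 4·15=60, C5→South 4·16=64. Service 270; fixed 505; total 775.
Difference: |629 − 775| = 146.

Option 1 is cheaper by 146.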